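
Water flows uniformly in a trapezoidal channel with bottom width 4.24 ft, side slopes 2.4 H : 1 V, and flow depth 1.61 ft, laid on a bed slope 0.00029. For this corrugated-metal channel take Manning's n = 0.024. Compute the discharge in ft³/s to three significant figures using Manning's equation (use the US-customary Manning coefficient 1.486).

14.1 ft³/s

A = (b + z·y)·y = (4.24 + 2.4×1.61)×1.61 = 13.05 ft²
P = b + 2y√(1+z²) = 4.24 + 2×1.61×√(1+2.4²) = 12.61 ft
R = A/P = 13.05/12.61 = 1.035 ft
Q = (1.486/n)·A·R^(2/3)·S^(1/2) = (1.486/0.024) × 13.05 × 1.035^(2/3) × 0.00029^(1/2) = 14.07 ft³/s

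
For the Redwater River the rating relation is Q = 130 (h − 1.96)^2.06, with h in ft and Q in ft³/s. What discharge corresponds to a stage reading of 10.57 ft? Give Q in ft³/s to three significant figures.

Q = 130 × (10.57 − 1.96)^2.06 = 130 × 8.61^2.06 = 10970 ft³/s

11000 ft³/s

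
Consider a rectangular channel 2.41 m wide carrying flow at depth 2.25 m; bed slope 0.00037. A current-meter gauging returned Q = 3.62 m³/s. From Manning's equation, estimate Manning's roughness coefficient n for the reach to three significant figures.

0.0245

A = b·y = 2.41 × 2.25 = 5.423 m²
P = b + 2y = 2.41 + 2×2.25 = 6.910 m
R = A/P = 5.423/6.910 = 0.7847 m
n = (1/Q)·A·R^(2/3)·S^(1/2) = (1/3.62) × 5.423 × 0.8508 × 0.01924 = 0.02451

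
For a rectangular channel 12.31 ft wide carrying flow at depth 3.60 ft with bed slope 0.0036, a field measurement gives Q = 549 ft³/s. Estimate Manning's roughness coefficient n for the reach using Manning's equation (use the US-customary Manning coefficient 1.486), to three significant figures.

0.0124

A = b·y = 12.31 × 3.60 = 44.32 ft²
P = b + 2y = 12.31 + 2×3.60 = 19.51 ft
R = A/P = 44.32/19.51 = 2.271 ft
n = (1.486/Q)·A·R^(2/3)·S^(1/2) = (1.486/549) × 44.32 × 1.728 × 0.06000 = 0.01244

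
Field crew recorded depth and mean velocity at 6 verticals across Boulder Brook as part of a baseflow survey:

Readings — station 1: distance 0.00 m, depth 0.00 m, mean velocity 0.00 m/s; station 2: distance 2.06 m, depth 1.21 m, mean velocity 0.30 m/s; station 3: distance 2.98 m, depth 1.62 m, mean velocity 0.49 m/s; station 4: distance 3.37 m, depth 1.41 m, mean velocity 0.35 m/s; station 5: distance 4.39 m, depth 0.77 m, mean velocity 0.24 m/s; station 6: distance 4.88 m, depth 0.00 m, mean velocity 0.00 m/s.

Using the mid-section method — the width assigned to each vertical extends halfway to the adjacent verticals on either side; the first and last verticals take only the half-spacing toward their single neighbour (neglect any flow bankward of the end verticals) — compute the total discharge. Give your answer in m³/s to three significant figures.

w_2 = (2.98 − 0.00)/2 = 1.49 m; q_2 = 0.30 × 1.21 × 1.49 = 0.5409 m³/s
w_3 = (3.37 − 2.06)/2 = 0.655 m; q_3 = 0.49 × 1.62 × 0.655 = 0.5199 m³/s
w_4 = (4.39 − 2.98)/2 = 0.705 m; q_4 = 0.35 × 1.41 × 0.705 = 0.3479 m³/s
w_5 = (4.88 − 3.37)/2 = 0.755 m; q_5 = 0.24 × 0.77 × 0.755 = 0.1395 m³/s
Stations 1, 6 contribute zero (depth or velocity is 0).
Q = Σ qᵢ = 1.548 m³/s

1.55 m³/s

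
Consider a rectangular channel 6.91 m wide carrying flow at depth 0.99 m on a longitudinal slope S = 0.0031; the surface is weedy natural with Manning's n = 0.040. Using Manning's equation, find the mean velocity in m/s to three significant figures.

A = b·y = 6.91 × 0.99 = 6.841 m²
P = b + 2y = 6.91 + 2×0.99 = 8.890 m
R = A/P = 6.841/8.890 = 0.7695 m
Q = (1/n)·A·R^(2/3)·S^(1/2) = (1/0.040) × 6.841 × 0.7695^(2/3) × 0.0031^(1/2) = 7.996 m³/s
V = Q/A = 7.996/6.841 = 1.169 m/s

1.17 m/s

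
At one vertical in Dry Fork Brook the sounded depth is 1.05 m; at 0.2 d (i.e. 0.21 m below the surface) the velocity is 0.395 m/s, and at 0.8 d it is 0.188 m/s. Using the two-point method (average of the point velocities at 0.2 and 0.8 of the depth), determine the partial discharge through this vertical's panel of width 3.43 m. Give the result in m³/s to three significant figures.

1.05 m³/s

v̄ = (0.395 + 0.188) / 2 = 0.2915 m/s
q = v̄ × d × w = 0.2915 × 1.05 × 3.43 = 1.050 m³/s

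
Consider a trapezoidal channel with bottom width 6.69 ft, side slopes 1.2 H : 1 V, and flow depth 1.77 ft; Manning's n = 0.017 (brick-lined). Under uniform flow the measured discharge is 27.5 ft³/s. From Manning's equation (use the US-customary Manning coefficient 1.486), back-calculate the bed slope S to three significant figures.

A = (b + z·y)·y = (6.69 + 1.2×1.77)×1.77 = 15.60 ft²
P = b + 2y√(1+z²) = 6.69 + 2×1.77×√(1+1.2²) = 12.22 ft
R = A/P = 15.60/12.22 = 1.277 ft
S = (Q·n / (1.486·A·R^(2/3)))² = (27.5×0.017 / (1.486×15.60×1.177))² = 0.0002936

0.000294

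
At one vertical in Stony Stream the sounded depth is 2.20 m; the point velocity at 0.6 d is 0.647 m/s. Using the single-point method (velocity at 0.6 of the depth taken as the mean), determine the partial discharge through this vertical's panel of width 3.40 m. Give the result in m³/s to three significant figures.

v̄ = v₀.₆ = 0.647 m/s
q = v̄ × d × w = 0.6470 × 2.20 × 3.40 = 4.840 m³/s

4.84 m³/s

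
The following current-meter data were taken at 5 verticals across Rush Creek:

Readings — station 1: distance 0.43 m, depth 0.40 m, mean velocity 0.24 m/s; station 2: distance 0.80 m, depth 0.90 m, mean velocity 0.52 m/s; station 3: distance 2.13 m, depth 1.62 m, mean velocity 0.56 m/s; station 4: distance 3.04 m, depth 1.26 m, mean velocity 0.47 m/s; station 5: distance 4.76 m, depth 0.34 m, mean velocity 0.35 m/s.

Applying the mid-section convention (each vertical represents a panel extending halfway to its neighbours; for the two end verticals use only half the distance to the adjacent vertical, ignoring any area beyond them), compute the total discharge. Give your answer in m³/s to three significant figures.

2.31 m³/s

w_1 = (0.80 − 0.43)/2 = 0.185 m; q_1 = 0.24 × 0.40 × 0.185 = 0.01776 m³/s
w_2 = (2.13 − 0.43)/2 = 0.85 m; q_2 = 0.52 × 0.90 × 0.85 = 0.3978 m³/s
w_3 = (3.04 − 0.80)/2 = 1.12 m; q_3 = 0.56 × 1.62 × 1.12 = 1.016 m³/s
w_4 = (4.76 − 2.13)/2 = 1.315 m; q_4 = 0.47 × 1.26 × 1.315 = 0.7787 m³/s
w_5 = (4.76 − 3.04)/2 = 0.86 m; q_5 = 0.35 × 0.34 × 0.86 = 0.1023 m³/s
Q = Σ qᵢ = 2.313 m³/s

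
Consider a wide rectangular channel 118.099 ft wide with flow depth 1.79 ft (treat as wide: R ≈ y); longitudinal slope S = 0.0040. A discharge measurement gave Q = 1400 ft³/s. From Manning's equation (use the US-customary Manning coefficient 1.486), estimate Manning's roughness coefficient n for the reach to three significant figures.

A = b·y = 118.099 × 1.79 = 211.4 ft²
Wide channel: R ≈ y = 1.79 ft
n = (1.486/Q)·A·R^(2/3)·S^(1/2) = (1.486/1400) × 211.4 × 1.474 × 0.06325 = 0.02092

0.0209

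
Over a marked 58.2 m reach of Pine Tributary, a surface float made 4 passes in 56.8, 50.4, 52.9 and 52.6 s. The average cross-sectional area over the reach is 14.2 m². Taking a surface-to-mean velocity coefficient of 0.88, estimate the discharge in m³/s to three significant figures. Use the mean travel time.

13.7 m³/s

t̄ = (56.8 + 50.4 + 52.9 + 52.6) / 4 = 53.175 s
v_surface = L / t̄ = 58.2 / 53.175 = 1.094 m/s
v_mean = 0.88 × 1.094 = 0.9632 m/s
Q = A × v_mean = 14.2 × 0.9632 = 13.68 m³/s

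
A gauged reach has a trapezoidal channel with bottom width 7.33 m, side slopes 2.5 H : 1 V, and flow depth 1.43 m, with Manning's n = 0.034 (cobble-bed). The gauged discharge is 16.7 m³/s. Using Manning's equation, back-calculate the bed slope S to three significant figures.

A = (b + z·y)·y = (7.33 + 2.5×1.43)×1.43 = 15.59 m²
P = b + 2y√(1+z²) = 7.33 + 2×1.43×√(1+2.5²) = 15.03 m
R = A/P = 15.59/15.03 = 1.037 m
S = (Q·n / (1·A·R^(2/3)))² = (16.7×0.034 / (1×15.59×1.025))² = 0.001262

0.00126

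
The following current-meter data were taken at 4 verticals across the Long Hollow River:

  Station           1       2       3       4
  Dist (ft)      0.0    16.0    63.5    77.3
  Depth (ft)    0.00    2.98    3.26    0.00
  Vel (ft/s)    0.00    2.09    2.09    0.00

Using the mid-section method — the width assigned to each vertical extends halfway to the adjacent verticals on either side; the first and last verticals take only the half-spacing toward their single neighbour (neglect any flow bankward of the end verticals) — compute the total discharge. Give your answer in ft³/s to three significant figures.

407 ft³/s

w_2 = (63.5 − 0.0)/2 = 31.75 ft; q_2 = 2.09 × 2.98 × 31.75 = 197.7 ft³/s
w_3 = (77.3 − 16.0)/2 = 30.65 ft; q_3 = 2.09 × 3.26 × 30.65 = 208.8 ft³/s
Stations 1, 4 contribute zero (depth or velocity is 0).
Q = Σ qᵢ = 406.6 ft³/s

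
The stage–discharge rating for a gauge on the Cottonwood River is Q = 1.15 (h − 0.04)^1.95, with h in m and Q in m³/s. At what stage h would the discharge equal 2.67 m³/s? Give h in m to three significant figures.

1.58 m

h − h₀ = (Q/C)^(1/b) = (2.67/1.15)^(1/1.95) = 1.540 m
h = 0.04 + 1.540 = 1.580 m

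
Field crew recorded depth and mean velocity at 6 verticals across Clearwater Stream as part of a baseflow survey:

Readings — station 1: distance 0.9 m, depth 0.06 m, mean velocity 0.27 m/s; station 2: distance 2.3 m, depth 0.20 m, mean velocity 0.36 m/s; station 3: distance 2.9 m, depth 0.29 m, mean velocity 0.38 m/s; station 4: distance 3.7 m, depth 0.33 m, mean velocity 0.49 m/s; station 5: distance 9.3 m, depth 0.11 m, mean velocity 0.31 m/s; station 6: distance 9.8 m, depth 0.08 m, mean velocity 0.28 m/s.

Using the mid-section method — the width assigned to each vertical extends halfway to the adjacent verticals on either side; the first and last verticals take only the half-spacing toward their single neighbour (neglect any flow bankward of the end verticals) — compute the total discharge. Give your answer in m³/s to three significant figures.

w_1 = (2.3 − 0.9)/2 = 0.7 m; q_1 = 0.27 × 0.06 × 0.7 = 0.01134 m³/s
w_2 = (2.9 − 0.9)/2 = 1 m; q_2 = 0.36 × 0.20 × 1 = 0.07200 m³/s
w_3 = (3.7 − 2.3)/2 = 0.7 m; q_3 = 0.38 × 0.29 × 0.7 = 0.07714 m³/s
w_4 = (9.3 − 2.9)/2 = 3.2 m; q_4 = 0.49 × 0.33 × 3.2 = 0.5174 m³/s
w_5 = (9.8 − 3.7)/2 = 3.05 m; q_5 = 0.31 × 0.11 × 3.05 = 0.1040 m³/s
w_6 = (9.8 − 9.3)/2 = 0.25 m; q_6 = 0.28 × 0.08 × 0.25 = 0.005600 m³/s
Q = Σ qᵢ = 0.7875 m³/s

0.788 m³/s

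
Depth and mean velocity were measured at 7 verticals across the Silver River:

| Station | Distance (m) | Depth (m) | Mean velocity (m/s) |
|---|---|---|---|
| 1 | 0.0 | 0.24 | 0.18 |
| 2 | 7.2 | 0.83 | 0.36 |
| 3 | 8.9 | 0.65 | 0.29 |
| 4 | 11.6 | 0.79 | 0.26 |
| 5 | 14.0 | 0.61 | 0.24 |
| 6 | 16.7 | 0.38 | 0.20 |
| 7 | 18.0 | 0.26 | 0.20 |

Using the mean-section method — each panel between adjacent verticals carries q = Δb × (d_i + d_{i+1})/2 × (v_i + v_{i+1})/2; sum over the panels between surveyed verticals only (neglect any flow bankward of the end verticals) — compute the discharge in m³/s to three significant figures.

2.78 m³/s

Panel 1-2: Δb = 7.2 m, d̄ = (0.24+0.83)/2 = 0.535, v̄ = (0.18+0.36)/2 = 0.27 → q = 7.2×0.535×0.27 = 1.040 m³/s
Panel 2-3: Δb = 1.7 m, d̄ = (0.83+0.65)/2 = 0.74, v̄ = (0.36+0.29)/2 = 0.325 → q = 1.7×0.74×0.325 = 0.4089 m³/s
Panel 3-4: Δb = 2.7 m, d̄ = (0.65+0.79)/2 = 0.72, v̄ = (0.29+0.26)/2 = 0.275 → q = 2.7×0.72×0.275 = 0.5346 m³/s
Panel 4-5: Δb = 2.4 m, d̄ = (0.79+0.61)/2 = 0.7, v̄ = (0.26+0.24)/2 = 0.25 → q = 2.4×0.7×0.25 = 0.4200 m³/s
Panel 5-6: Δb = 2.7 m, d̄ = (0.61+0.38)/2 = 0.495, v̄ = (0.24+0.20)/2 = 0.22 → q = 2.7×0.495×0.22 = 0.2940 m³/s
Panel 6-7: Δb = 1.3 m, d̄ = (0.38+0.26)/2 = 0.32, v̄ = (0.20+0.20)/2 = 0.2 → q = 1.3×0.32×0.2 = 0.08320 m³/s
Q = Σ q = 2.781 m³/s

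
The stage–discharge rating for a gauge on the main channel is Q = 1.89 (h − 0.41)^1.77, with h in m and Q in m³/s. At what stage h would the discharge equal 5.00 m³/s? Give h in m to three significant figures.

2.14 m

h − h₀ = (Q/C)^(1/b) = (5.00/1.89)^(1/1.77) = 1.733 m
h = 0.41 + 1.733 = 2.143 m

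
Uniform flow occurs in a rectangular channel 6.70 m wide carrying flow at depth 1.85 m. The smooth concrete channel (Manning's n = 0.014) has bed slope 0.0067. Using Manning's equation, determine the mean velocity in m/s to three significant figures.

A = b·y = 6.70 × 1.85 = 12.40 m²
P = b + 2y = 6.70 + 2×1.85 = 10.40 m
R = A/P = 12.40/10.40 = 1.192 m
Q = (1/n)·A·R^(2/3)·S^(1/2) = (1/0.014) × 12.40 × 1.192^(2/3) × 0.0067^(1/2) = 81.46 m³/s
V = Q/A = 81.46/12.40 = 6.572 m/s

6.57 m/s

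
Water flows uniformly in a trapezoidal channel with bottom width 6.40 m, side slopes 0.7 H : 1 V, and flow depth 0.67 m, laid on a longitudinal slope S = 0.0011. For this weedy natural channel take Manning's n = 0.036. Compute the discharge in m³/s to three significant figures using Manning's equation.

A = (b + z·y)·y = (6.40 + 0.7×0.67)×0.67 = 4.602 m²
P = b + 2y√(1+z²) = 6.40 + 2×0.67×√(1+0.7²) = 8.036 m
R = A/P = 4.602/8.036 = 0.5727 m
Q = (1/n)·A·R^(2/3)·S^(1/2) = (1/0.036) × 4.602 × 0.5727^(2/3) × 0.0011^(1/2) = 2.924 m³/s

2.92 m³/s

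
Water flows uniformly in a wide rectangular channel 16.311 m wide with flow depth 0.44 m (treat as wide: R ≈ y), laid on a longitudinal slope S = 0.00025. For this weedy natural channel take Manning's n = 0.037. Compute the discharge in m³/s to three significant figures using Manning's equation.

1.77 m³/s

A = b·y = 16.311 × 0.44 = 7.177 m²
Wide channel: R ≈ y = 0.44 m
Q = (1/n)·A·R^(2/3)·S^(1/2) = (1/0.037) × 7.177 × 0.4400^(2/3) × 0.00025^(1/2) = 1.774 m³/s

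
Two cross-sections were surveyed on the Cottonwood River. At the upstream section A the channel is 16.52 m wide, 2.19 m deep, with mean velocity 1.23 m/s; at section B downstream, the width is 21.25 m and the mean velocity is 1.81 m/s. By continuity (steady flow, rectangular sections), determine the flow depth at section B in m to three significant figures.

1.16 m

Q = A₁V₁ = (16.52×2.19) × 1.23 = 44.50 m³/s
d₂ = Q/(b₂ V₂) = 44.50/(21.25×1.81) = 1.157 m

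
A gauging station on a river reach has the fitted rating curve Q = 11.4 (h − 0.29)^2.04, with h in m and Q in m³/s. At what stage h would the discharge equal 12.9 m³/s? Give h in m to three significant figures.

h − h₀ = (Q/C)^(1/b) = (12.9/11.4)^(1/2.04) = 1.062 m
h = 0.29 + 1.062 = 1.352 m

1.35 m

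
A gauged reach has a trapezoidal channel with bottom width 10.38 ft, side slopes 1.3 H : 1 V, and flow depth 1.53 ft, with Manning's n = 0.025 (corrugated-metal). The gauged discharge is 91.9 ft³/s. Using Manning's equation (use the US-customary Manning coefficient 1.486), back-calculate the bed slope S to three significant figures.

A = (b + z·y)·y = (10.38 + 1.3×1.53)×1.53 = 18.92 ft²
P = b + 2y√(1+z²) = 10.38 + 2×1.53×√(1+1.3²) = 15.40 ft
R = A/P = 18.92/15.40 = 1.229 ft
S = (Q·n / (1.486·A·R^(2/3)))² = (91.9×0.025 / (1.486×18.92×1.147))² = 0.005070

0.00507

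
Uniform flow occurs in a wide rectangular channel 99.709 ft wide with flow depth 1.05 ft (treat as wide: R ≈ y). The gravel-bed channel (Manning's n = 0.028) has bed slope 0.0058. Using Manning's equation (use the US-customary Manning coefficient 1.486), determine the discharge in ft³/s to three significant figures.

A = b·y = 99.709 × 1.05 = 104.7 ft²
Wide channel: R ≈ y = 1.05 ft
Q = (1.486/n)·A·R^(2/3)·S^(1/2) = (1.486/0.028) × 104.7 × 1.050^(2/3) × 0.0058^(1/2) = 437.1 ft³/s

437 ft³/s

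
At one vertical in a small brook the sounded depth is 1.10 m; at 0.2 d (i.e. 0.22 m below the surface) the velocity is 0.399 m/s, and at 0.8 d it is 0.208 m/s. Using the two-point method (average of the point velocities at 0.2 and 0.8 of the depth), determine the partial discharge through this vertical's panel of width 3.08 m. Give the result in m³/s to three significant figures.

v̄ = (0.399 + 0.208) / 2 = 0.3035 m/s
q = v̄ × d × w = 0.3035 × 1.10 × 3.08 = 1.028 m³/s

1.03 m³/s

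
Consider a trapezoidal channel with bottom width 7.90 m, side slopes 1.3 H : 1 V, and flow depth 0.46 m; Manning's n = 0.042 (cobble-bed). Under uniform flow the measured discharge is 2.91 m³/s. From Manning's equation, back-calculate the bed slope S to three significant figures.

0.00315

A = (b + z·y)·y = (7.90 + 1.3×0.46)×0.46 = 3.909 m²
P = b + 2y√(1+z²) = 7.90 + 2×0.46×√(1+1.3²) = 9.409 m
R = A/P = 3.909/9.409 = 0.4155 m
S = (Q·n / (1·A·R^(2/3)))² = (2.91×0.042 / (1×3.909×0.5568))² = 0.003153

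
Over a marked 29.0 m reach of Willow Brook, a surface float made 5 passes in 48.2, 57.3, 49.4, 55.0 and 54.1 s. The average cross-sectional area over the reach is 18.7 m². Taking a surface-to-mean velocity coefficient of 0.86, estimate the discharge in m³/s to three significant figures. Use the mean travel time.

t̄ = (48.2 + 57.3 + 49.4 + 55.0 + 54.1) / 5 = 52.8 s
v_surface = L / t̄ = 29.0 / 52.8 = 0.5492 m/s
v_mean = 0.86 × 0.5492 = 0.4723 m/s
Q = A × v_mean = 18.7 × 0.4723 = 8.833 m³/s

8.83 m³/s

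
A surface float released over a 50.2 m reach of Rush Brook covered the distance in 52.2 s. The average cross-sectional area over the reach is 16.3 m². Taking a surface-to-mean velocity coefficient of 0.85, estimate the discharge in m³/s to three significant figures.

13.3 m³/s

v_surface = L / t̄ = 50.2 / 52.2 = 0.9617 m/s
v_mean = 0.85 × 0.9617 = 0.8174 m/s
Q = A × v_mean = 16.3 × 0.8174 = 13.32 m³/s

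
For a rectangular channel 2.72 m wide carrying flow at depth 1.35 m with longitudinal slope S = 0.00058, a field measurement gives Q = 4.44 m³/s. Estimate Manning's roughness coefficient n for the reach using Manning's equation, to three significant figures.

A = b·y = 2.72 × 1.35 = 3.672 m²
P = b + 2y = 2.72 + 2×1.35 = 5.420 m
R = A/P = 3.672/5.420 = 0.6775 m
n = (1/Q)·A·R^(2/3)·S^(1/2) = (1/4.44) × 3.672 × 0.7714 × 0.02408 = 0.01536

0.0154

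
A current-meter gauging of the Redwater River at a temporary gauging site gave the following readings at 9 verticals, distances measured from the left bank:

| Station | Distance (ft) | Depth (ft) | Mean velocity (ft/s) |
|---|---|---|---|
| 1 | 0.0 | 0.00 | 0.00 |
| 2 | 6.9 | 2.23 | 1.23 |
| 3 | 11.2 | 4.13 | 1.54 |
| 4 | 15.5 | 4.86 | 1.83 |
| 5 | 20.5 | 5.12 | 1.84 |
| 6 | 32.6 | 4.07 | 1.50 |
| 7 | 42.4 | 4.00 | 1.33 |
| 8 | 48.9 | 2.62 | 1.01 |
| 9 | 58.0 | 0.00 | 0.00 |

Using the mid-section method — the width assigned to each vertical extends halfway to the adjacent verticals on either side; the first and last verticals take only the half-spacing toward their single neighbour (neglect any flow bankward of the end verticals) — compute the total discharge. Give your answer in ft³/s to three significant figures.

295 ft³/s

w_2 = (11.2 − 0.0)/2 = 5.6 ft; q_2 = 1.23 × 2.23 × 5.6 = 15.36 ft³/s
w_3 = (15.5 − 6.9)/2 = 4.3 ft; q_3 = 1.54 × 4.13 × 4.3 = 27.35 ft³/s
w_4 = (20.5 − 11.2)/2 = 4.65 ft; q_4 = 1.83 × 4.86 × 4.65 = 41.36 ft³/s
w_5 = (32.6 − 15.5)/2 = 8.55 ft; q_5 = 1.84 × 5.12 × 8.55 = 80.55 ft³/s
w_6 = (42.4 − 20.5)/2 = 10.95 ft; q_6 = 1.50 × 4.07 × 10.95 = 66.85 ft³/s
w_7 = (48.9 − 32.6)/2 = 8.15 ft; q_7 = 1.33 × 4.00 × 8.15 = 43.36 ft³/s
w_8 = (58.0 − 42.4)/2 = 7.8 ft; q_8 = 1.01 × 2.62 × 7.8 = 20.64 ft³/s
Stations 1, 9 contribute zero (depth or velocity is 0).
Q = Σ qᵢ = 295.5 ft³/s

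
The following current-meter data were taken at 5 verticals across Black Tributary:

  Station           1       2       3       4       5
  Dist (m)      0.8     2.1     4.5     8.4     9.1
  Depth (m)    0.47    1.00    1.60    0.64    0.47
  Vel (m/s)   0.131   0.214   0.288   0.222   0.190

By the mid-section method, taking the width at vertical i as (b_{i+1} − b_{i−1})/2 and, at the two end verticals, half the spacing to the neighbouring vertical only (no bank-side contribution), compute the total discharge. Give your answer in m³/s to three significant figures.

2.25 m³/s

w_1 = (2.1 − 0.8)/2 = 0.65 m; q_1 = 0.131 × 0.47 × 0.65 = 0.04002 m³/s
w_2 = (4.5 − 0.8)/2 = 1.85 m; q_2 = 0.214 × 1.00 × 1.85 = 0.3959 m³/s
w_3 = (8.4 − 2.1)/2 = 3.15 m; q_3 = 0.288 × 1.60 × 3.15 = 1.452 m³/s
w_4 = (9.1 − 4.5)/2 = 2.3 m; q_4 = 0.222 × 0.64 × 2.3 = 0.3268 m³/s
w_5 = (9.1 − 8.4)/2 = 0.35 m; q_5 = 0.190 × 0.47 × 0.35 = 0.03126 m³/s
Q = Σ qᵢ = 2.245 m³/s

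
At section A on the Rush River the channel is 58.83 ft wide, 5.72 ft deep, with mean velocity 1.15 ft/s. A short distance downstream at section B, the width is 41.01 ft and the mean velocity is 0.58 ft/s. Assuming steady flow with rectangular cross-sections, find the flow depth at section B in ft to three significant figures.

16.3 ft

Q = A₁V₁ = (58.83×5.72) × 1.15 = 387.0 ft³/s
d₂ = Q/(b₂ V₂) = 387.0/(41.01×0.58) = 16.27 ft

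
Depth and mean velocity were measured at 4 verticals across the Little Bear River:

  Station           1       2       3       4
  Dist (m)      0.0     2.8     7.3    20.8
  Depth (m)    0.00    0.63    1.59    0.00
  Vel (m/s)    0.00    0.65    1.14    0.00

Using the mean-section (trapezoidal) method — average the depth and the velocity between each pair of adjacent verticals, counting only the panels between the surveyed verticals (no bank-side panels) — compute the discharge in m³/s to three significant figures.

10.9 m³/s

Panel 1-2: Δb = 2.8 m, d̄ = (0.00+0.63)/2 = 0.315, v̄ = (0.00+0.65)/2 = 0.325 → q = 2.8×0.315×0.325 = 0.2867 m³/s
Panel 2-3: Δb = 4.5 m, d̄ = (0.63+1.59)/2 = 1.11, v̄ = (0.65+1.14)/2 = 0.895 → q = 4.5×1.11×0.895 = 4.471 m³/s
Panel 3-4: Δb = 13.5 m, d̄ = (1.59+0.00)/2 = 0.795, v̄ = (1.14+0.00)/2 = 0.57 → q = 13.5×0.795×0.57 = 6.118 m³/s
Q = Σ q = 10.87 m³/s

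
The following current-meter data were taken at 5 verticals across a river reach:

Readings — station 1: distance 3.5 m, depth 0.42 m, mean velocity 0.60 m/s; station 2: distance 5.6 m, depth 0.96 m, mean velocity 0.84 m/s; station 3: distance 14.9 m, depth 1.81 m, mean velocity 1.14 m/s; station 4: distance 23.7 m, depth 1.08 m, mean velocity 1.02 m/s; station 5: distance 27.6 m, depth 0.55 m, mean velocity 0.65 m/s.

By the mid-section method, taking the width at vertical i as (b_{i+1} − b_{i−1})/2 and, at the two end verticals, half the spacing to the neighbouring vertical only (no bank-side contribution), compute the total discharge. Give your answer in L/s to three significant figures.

w_1 = (5.6 − 3.5)/2 = 1.05 m; q_1 = 0.60 × 0.42 × 1.05 = 0.2646 m³/s
w_2 = (14.9 − 3.5)/2 = 5.7 m; q_2 = 0.84 × 0.96 × 5.7 = 4.596 m³/s
w_3 = (23.7 − 5.6)/2 = 9.05 m; q_3 = 1.14 × 1.81 × 9.05 = 18.67 m³/s
w_4 = (27.6 − 14.9)/2 = 6.35 m; q_4 = 1.02 × 1.08 × 6.35 = 6.995 m³/s
w_5 = (27.6 − 23.7)/2 = 1.95 m; q_5 = 0.65 × 0.55 × 1.95 = 0.6971 m³/s
Q = Σ qᵢ = 31.23 m³/s
= 31.23 × 1000 = 31230 L/s

31200 L/s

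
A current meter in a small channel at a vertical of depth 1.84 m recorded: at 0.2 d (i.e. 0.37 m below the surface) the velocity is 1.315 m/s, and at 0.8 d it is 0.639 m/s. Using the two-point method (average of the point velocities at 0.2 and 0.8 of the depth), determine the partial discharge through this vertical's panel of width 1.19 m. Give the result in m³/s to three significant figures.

v̄ = (1.315 + 0.639) / 2 = 0.9770 m/s
q = v̄ × d × w = 0.9770 × 1.84 × 1.19 = 2.139 m³/s

2.14 m³/s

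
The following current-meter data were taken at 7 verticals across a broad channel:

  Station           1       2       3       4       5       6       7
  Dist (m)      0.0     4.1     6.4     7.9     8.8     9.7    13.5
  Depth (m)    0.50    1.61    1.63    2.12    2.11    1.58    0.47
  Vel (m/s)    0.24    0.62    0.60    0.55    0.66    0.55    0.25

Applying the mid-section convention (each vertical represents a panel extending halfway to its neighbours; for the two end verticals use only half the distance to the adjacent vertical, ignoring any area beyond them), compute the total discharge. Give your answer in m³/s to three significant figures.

10.2 m³/s

w_1 = (4.1 − 0.0)/2 = 2.05 m; q_1 = 0.24 × 0.50 × 2.05 = 0.2460 m³/s
w_2 = (6.4 − 0.0)/2 = 3.2 m; q_2 = 0.62 × 1.61 × 3.2 = 3.194 m³/s
w_3 = (7.9 − 4.1)/2 = 1.9 m; q_3 = 0.60 × 1.63 × 1.9 = 1.858 m³/s
w_4 = (8.8 − 6.4)/2 = 1.2 m; q_4 = 0.55 × 2.12 × 1.2 = 1.399 m³/s
w_5 = (9.7 − 7.9)/2 = 0.9 m; q_5 = 0.66 × 2.11 × 0.9 = 1.253 m³/s
w_6 = (13.5 − 8.8)/2 = 2.35 m; q_6 = 0.55 × 1.58 × 2.35 = 2.042 m³/s
w_7 = (13.5 − 9.7)/2 = 1.9 m; q_7 = 0.25 × 0.47 × 1.9 = 0.2233 m³/s
Q = Σ qᵢ = 10.22 m³/s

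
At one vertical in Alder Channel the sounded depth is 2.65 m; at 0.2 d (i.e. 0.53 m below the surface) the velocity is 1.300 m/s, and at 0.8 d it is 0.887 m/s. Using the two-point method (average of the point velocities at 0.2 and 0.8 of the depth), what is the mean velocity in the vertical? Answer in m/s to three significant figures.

1.09 m/s

v̄ = (1.300 + 0.887) / 2 = 1.094 m/s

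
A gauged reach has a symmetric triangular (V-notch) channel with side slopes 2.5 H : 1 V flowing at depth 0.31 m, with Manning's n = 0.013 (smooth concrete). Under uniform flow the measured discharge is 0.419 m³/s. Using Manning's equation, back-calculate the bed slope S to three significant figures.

A = z·y² = 2.5×0.31² = 0.2403 m²
P = 2y√(1+z²) = 2×0.31×√(1+2.5²) = 1.669 m
R = A/P = 0.2403/1.669 = 0.1439 m
S = (Q·n / (1·A·R^(2/3)))² = (0.419×0.013 / (1×0.2403×0.2746))² = 0.006816

0.00682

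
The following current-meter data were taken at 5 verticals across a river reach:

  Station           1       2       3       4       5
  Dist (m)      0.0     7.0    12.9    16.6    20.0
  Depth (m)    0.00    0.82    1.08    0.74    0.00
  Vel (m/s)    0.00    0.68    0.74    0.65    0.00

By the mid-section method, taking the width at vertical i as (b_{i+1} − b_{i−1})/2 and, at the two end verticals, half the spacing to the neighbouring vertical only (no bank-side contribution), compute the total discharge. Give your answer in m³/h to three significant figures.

w_2 = (12.9 − 0.0)/2 = 6.45 m; q_2 = 0.68 × 0.82 × 6.45 = 3.597 m³/s
w_3 = (16.6 − 7.0)/2 = 4.8 m; q_3 = 0.74 × 1.08 × 4.8 = 3.836 m³/s
w_4 = (20.0 − 12.9)/2 = 3.55 m; q_4 = 0.65 × 0.74 × 3.55 = 1.708 m³/s
Stations 1, 5 contribute zero (depth or velocity is 0).
Q = Σ qᵢ = 9.140 m³/s
= 9.140 × 3600 = 32900 m³/h

32900 m³/h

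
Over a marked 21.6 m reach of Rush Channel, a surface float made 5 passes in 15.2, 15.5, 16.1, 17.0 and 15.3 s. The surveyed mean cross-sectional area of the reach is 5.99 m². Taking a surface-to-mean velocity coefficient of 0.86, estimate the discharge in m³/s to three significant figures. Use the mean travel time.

7.03 m³/s

t̄ = (15.2 + 15.5 + 16.1 + 17.0 + 15.3) / 5 = 15.82 s
v_surface = L / t̄ = 21.6 / 15.82 = 1.365 m/s
v_mean = 0.86 × 1.365 = 1.174 m/s
Q = A × v_mean = 5.99 × 1.174 = 7.034 m³/s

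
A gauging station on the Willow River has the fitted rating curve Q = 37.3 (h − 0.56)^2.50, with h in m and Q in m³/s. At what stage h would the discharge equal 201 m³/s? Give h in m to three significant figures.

2.52 m

h − h₀ = (Q/C)^(1/b) = (201/37.3)^(1/2.50) = 1.962 m
h = 0.56 + 1.962 = 2.522 m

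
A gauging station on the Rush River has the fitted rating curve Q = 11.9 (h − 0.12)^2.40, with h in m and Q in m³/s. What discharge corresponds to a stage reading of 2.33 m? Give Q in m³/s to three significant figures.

79.8 m³/s

Q = 11.9 × (2.33 − 0.12)^2.40 = 11.9 × 2.21^2.40 = 79.82 m³/s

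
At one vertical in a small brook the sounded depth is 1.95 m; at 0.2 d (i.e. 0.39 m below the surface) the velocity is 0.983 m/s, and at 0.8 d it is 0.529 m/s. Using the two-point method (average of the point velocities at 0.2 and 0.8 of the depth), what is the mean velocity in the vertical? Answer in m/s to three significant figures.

0.756 m/s

v̄ = (0.983 + 0.529) / 2 = 0.7560 m/s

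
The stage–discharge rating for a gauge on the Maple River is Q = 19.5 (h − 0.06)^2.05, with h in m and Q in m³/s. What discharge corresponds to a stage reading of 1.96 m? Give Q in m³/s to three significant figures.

72.7 m³/s

Q = 19.5 × (1.96 − 0.06)^2.05 = 19.5 × 1.9^2.05 = 72.69 m³/s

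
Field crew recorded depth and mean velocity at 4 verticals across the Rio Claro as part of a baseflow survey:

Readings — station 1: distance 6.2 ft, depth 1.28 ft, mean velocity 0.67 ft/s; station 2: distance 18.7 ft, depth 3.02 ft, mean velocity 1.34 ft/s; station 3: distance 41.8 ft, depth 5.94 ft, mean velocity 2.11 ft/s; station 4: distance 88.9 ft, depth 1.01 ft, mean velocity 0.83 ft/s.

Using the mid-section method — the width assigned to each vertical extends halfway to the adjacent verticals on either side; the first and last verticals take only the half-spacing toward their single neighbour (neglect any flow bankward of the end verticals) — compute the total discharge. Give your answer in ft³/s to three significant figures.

w_1 = (18.7 − 6.2)/2 = 6.25 ft; q_1 = 0.67 × 1.28 × 6.25 = 5.360 ft³/s
w_2 = (41.8 − 6.2)/2 = 17.8 ft; q_2 = 1.34 × 3.02 × 17.8 = 72.03 ft³/s
w_3 = (88.9 − 18.7)/2 = 35.1 ft; q_3 = 2.11 × 5.94 × 35.1 = 439.9 ft³/s
w_4 = (88.9 − 41.8)/2 = 23.55 ft; q_4 = 0.83 × 1.01 × 23.55 = 19.74 ft³/s
Q = Σ qᵢ = 537.1 ft³/s

537 ft³/s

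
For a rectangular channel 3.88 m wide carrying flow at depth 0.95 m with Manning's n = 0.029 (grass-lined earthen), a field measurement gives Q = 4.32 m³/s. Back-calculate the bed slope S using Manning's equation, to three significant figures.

0.00210

A = b·y = 3.88 × 0.95 = 3.686 m²
P = b + 2y = 3.88 + 2×0.95 = 5.780 m
R = A/P = 3.686/5.780 = 0.6377 m
S = (Q·n / (1·A·R^(2/3)))² = (4.32×0.029 / (1×3.686×0.7409))² = 0.002105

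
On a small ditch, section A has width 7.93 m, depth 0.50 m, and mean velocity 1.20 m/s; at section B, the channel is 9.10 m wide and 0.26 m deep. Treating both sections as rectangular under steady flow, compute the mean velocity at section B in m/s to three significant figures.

Q = A₁V₁ = (7.93×0.50) × 1.20 = 4.758 m³/s
A₂ = 9.10 × 0.26 = 2.366 m²
V₂ = Q/A₂ = 4.758/2.366 = 2.011 m/s

2.01 m/s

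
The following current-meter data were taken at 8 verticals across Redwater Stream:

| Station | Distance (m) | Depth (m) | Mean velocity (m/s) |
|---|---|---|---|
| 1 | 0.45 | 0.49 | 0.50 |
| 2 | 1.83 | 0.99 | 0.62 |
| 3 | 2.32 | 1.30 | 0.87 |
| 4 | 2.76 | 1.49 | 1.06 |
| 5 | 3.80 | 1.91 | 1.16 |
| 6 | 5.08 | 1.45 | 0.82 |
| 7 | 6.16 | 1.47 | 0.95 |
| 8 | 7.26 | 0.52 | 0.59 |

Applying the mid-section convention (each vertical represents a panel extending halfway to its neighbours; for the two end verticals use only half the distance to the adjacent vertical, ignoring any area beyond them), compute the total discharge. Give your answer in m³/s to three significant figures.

8.10 m³/s

w_1 = (1.83 − 0.45)/2 = 0.69 m; q_1 = 0.50 × 0.49 × 0.69 = 0.1691 m³/s
w_2 = (2.32 − 0.45)/2 = 0.935 m; q_2 = 0.62 × 0.99 × 0.935 = 0.5739 m³/s
w_3 = (2.76 − 1.83)/2 = 0.465 m; q_3 = 0.87 × 1.30 × 0.465 = 0.5259 m³/s
w_4 = (3.80 − 2.32)/2 = 0.74 m; q_4 = 1.06 × 1.49 × 0.74 = 1.169 m³/s
w_5 = (5.08 − 2.76)/2 = 1.16 m; q_5 = 1.16 × 1.91 × 1.16 = 2.570 m³/s
w_6 = (6.16 − 3.80)/2 = 1.18 m; q_6 = 0.82 × 1.45 × 1.18 = 1.403 m³/s
w_7 = (7.26 − 5.08)/2 = 1.09 m; q_7 = 0.95 × 1.47 × 1.09 = 1.522 m³/s
w_8 = (7.26 − 6.16)/2 = 0.55 m; q_8 = 0.59 × 0.52 × 0.55 = 0.1687 m³/s
Q = Σ qᵢ = 8.102 m³/s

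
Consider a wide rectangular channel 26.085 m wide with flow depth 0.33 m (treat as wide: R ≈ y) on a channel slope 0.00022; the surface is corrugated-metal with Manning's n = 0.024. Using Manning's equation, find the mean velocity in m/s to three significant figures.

0.295 m/s

A = b·y = 26.085 × 0.33 = 8.608 m²
Wide channel: R ≈ y = 0.33 m
Q = (1/n)·A·R^(2/3)·S^(1/2) = (1/0.024) × 8.608 × 0.3300^(2/3) × 0.00022^(1/2) = 2.540 m³/s
V = Q/A = 2.540/8.608 = 0.2951 m/s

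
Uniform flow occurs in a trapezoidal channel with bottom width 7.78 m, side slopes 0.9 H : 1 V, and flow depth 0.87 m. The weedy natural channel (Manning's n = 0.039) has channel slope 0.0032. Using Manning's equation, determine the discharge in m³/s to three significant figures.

8.81 m³/s

A = (b + z·y)·y = (7.78 + 0.9×0.87)×0.87 = 7.450 m²
P = b + 2y√(1+z²) = 7.78 + 2×0.87×√(1+0.9²) = 10.12 m
R = A/P = 7.450/10.12 = 0.7361 m
Q = (1/n)·A·R^(2/3)·S^(1/2) = (1/0.039) × 7.450 × 0.7361^(2/3) × 0.0032^(1/2) = 8.809 m³/s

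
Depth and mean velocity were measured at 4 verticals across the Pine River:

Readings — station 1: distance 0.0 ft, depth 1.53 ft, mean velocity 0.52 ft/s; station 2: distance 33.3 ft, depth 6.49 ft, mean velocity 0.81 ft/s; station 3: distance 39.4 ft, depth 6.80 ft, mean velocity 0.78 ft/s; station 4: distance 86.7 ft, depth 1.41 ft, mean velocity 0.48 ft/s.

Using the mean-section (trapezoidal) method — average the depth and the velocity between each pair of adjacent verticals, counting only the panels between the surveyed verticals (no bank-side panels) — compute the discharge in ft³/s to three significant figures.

243 ft³/s

Panel 1-2: Δb = 33.3 ft, d̄ = (1.53+6.49)/2 = 4.01, v̄ = (0.52+0.81)/2 = 0.665 → q = 33.3×4.01×0.665 = 88.80 ft³/s
Panel 2-3: Δb = 6.1 ft, d̄ = (6.49+6.80)/2 = 6.645, v̄ = (0.81+0.78)/2 = 0.795 → q = 6.1×6.645×0.795 = 32.22 ft³/s
Panel 3-4: Δb = 47.3 ft, d̄ = (6.80+1.41)/2 = 4.105, v̄ = (0.78+0.48)/2 = 0.63 → q = 47.3×4.105×0.63 = 122.3 ft³/s
Q = Σ q = 243.3 ft³/s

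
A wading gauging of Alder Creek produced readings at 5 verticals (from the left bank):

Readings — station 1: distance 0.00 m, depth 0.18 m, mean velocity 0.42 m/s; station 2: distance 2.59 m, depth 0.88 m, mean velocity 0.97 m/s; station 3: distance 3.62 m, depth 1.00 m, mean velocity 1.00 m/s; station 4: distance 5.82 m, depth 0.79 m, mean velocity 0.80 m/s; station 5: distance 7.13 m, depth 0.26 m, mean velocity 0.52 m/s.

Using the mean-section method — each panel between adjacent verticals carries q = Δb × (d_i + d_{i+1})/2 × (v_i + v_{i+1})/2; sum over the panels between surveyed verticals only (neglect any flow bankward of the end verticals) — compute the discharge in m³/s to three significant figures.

Panel 1-2: Δb = 2.59 m, d̄ = (0.18+0.88)/2 = 0.53, v̄ = (0.42+0.97)/2 = 0.695 → q = 2.59×0.53×0.695 = 0.9540 m³/s
Panel 2-3: Δb = 1.03 m, d̄ = (0.88+1.00)/2 = 0.94, v̄ = (0.97+1.00)/2 = 0.985 → q = 1.03×0.94×0.985 = 0.9537 m³/s
Panel 3-4: Δb = 2.2 m, d̄ = (1.00+0.79)/2 = 0.895, v̄ = (1.00+0.80)/2 = 0.9 → q = 2.2×0.895×0.9 = 1.772 m³/s
Panel 4-5: Δb = 1.31 m, d̄ = (0.79+0.26)/2 = 0.525, v̄ = (0.80+0.52)/2 = 0.66 → q = 1.31×0.525×0.66 = 0.4539 m³/s
Q = Σ q = 4.134 m³/s

4.13 m³/s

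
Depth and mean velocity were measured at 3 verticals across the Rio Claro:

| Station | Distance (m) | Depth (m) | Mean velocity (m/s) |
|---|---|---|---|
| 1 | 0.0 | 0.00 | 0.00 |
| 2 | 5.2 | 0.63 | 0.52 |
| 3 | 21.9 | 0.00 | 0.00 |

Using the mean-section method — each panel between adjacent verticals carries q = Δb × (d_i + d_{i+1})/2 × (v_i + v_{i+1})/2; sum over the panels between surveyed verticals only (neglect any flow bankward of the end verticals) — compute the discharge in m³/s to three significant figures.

Panel 1-2: Δb = 5.2 m, d̄ = (0.00+0.63)/2 = 0.315, v̄ = (0.00+0.52)/2 = 0.26 → q = 5.2×0.315×0.26 = 0.4259 m³/s
Panel 2-3: Δb = 16.7 m, d̄ = (0.63+0.00)/2 = 0.315, v̄ = (0.52+0.00)/2 = 0.26 → q = 16.7×0.315×0.26 = 1.368 m³/s
Q = Σ q = 1.794 m³/s

1.79 m³/s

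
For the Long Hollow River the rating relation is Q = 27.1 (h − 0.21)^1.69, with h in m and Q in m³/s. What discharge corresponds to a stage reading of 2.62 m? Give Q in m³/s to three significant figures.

Q = 27.1 × (2.62 − 0.21)^1.69 = 27.1 × 2.41^1.69 = 119.8 m³/s

120 m³/s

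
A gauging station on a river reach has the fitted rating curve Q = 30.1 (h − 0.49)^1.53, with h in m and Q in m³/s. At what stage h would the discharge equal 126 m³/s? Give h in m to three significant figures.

3.04 m

h − h₀ = (Q/C)^(1/b) = (126/30.1)^(1/1.53) = 2.549 m
h = 0.49 + 2.549 = 3.039 m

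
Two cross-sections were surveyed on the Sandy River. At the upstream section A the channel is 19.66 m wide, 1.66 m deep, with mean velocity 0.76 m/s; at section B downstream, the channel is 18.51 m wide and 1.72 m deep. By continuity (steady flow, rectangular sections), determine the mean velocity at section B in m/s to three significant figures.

0.779 m/s

Q = A₁V₁ = (19.66×1.66) × 0.76 = 24.80 m³/s
A₂ = 18.51 × 1.72 = 31.84 m²
V₂ = Q/A₂ = 24.80/31.84 = 0.7791 m/s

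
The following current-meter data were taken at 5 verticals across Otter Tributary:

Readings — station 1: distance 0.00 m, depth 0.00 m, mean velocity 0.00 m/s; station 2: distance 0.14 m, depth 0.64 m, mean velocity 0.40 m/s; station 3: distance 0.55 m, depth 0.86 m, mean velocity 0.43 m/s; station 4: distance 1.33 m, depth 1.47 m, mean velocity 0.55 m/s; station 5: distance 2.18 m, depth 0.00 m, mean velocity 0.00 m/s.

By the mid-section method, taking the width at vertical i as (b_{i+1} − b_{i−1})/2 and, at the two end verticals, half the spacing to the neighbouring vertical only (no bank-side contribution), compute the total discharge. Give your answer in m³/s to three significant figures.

w_2 = (0.55 − 0.00)/2 = 0.275 m; q_2 = 0.40 × 0.64 × 0.275 = 0.07040 m³/s
w_3 = (1.33 − 0.14)/2 = 0.595 m; q_3 = 0.43 × 0.86 × 0.595 = 0.2200 m³/s
w_4 = (2.18 − 0.55)/2 = 0.815 m; q_4 = 0.55 × 1.47 × 0.815 = 0.6589 m³/s
Stations 1, 5 contribute zero (depth or velocity is 0).
Q = Σ qᵢ = 0.9494 m³/s

0.949 m³/s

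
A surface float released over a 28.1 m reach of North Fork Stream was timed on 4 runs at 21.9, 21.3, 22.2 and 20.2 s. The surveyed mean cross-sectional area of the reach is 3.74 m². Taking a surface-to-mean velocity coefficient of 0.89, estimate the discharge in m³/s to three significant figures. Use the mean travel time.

4.37 m³/s

t̄ = (21.9 + 21.3 + 22.2 + 20.2) / 4 = 21.4 s
v_surface = L / t̄ = 28.1 / 21.4 = 1.313 m/s
v_mean = 0.89 × 1.313 = 1.169 m/s
Q = A × v_mean = 3.74 × 1.169 = 4.371 m³/s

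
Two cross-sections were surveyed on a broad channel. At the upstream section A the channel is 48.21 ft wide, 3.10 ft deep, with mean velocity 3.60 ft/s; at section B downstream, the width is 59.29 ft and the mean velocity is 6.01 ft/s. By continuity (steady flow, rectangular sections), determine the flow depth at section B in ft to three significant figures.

Q = A₁V₁ = (48.21×3.10) × 3.60 = 538.0 ft³/s
d₂ = Q/(b₂ V₂) = 538.0/(59.29×6.01) = 1.510 ft

1.51 ft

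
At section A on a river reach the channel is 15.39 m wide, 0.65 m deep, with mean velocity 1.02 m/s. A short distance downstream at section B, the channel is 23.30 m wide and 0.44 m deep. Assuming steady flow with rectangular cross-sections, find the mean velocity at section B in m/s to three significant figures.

0.995 m/s

Q = A₁V₁ = (15.39×0.65) × 1.02 = 10.20 m³/s
A₂ = 23.30 × 0.44 = 10.25 m²
V₂ = Q/A₂ = 10.20/10.25 = 0.9953 m/s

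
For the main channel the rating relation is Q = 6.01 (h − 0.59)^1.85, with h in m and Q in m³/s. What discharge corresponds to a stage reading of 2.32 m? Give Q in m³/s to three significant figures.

Q = 6.01 × (2.32 − 0.59)^1.85 = 6.01 × 1.73^1.85 = 16.57 m³/s

16.6 m³/s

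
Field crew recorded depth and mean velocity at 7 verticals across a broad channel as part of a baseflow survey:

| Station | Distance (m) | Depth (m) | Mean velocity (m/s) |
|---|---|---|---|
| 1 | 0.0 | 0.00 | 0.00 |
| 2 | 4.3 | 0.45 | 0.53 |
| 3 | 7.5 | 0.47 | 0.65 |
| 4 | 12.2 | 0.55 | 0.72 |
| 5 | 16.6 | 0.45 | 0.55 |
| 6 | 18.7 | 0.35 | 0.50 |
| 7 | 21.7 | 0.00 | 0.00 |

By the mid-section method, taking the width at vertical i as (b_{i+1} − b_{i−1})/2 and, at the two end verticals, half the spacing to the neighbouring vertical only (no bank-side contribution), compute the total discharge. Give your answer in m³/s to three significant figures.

5.15 m³/s

w_2 = (7.5 − 0.0)/2 = 3.75 m; q_2 = 0.53 × 0.45 × 3.75 = 0.8944 m³/s
w_3 = (12.2 − 4.3)/2 = 3.95 m; q_3 = 0.65 × 0.47 × 3.95 = 1.207 m³/s
w_4 = (16.6 − 7.5)/2 = 4.55 m; q_4 = 0.72 × 0.55 × 4.55 = 1.802 m³/s
w_5 = (18.7 − 12.2)/2 = 3.25 m; q_5 = 0.55 × 0.45 × 3.25 = 0.8044 m³/s
w_6 = (21.7 − 16.6)/2 = 2.55 m; q_6 = 0.50 × 0.35 × 2.55 = 0.4463 m³/s
Stations 1, 7 contribute zero (depth or velocity is 0).
Q = Σ qᵢ = 5.154 m³/s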